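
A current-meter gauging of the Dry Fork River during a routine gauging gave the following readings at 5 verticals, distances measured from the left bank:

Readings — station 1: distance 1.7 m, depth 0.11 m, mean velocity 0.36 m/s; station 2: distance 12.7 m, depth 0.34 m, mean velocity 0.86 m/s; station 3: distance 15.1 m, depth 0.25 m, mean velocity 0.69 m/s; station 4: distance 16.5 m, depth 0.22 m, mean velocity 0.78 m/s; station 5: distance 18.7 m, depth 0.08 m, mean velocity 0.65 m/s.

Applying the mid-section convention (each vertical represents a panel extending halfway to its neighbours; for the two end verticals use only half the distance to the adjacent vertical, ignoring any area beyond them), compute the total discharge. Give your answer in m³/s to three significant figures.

2.87 m³/s

w_1 = (12.7 − 1.7)/2 = 5.5 m; q_1 = 0.36 × 0.11 × 5.5 = 0.2178 m³/s
w_2 = (15.1 − 1.7)/2 = 6.7 m; q_2 = 0.86 × 0.34 × 6.7 = 1.959 m³/s
w_3 = (16.5 − 12.7)/2 = 1.9 m; q_3 = 0.69 × 0.25 × 1.9 = 0.3278 m³/s
w_4 = (18.7 − 15.1)/2 = 1.8 m; q_4 = 0.78 × 0.22 × 1.8 = 0.3089 m³/s
w_5 = (18.7 − 16.5)/2 = 1.1 m; q_5 = 0.65 × 0.08 × 1.1 = 0.05720 m³/s
Q = Σ qᵢ = 2.871 m³/s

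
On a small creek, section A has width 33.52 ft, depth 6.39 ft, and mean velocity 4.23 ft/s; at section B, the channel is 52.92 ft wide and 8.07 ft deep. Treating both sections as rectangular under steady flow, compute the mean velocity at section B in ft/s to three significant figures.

Q = A₁V₁ = (33.52×6.39) × 4.23 = 906.0 ft³/s
A₂ = 52.92 × 8.07 = 427.1 ft²
V₂ = Q/A₂ = 906.0/427.1 = 2.122 ft/s

2.12 ft/s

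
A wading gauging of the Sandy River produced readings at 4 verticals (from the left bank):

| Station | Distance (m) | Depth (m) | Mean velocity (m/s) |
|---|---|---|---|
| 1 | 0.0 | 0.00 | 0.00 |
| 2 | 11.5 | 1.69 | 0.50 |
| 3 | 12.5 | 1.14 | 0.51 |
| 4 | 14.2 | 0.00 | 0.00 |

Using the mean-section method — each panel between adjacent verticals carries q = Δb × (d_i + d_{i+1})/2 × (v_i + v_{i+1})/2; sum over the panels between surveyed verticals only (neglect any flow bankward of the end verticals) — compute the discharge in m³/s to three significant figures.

Panel 1-2: Δb = 11.5 m, d̄ = (0.00+1.69)/2 = 0.845, v̄ = (0.00+0.50)/2 = 0.25 → q = 11.5×0.845×0.25 = 2.429 m³/s
Panel 2-3: Δb = 1 m, d̄ = (1.69+1.14)/2 = 1.415, v̄ = (0.50+0.51)/2 = 0.505 → q = 1×1.415×0.505 = 0.7146 m³/s
Panel 3-4: Δb = 1.7 m, d̄ = (1.14+0.00)/2 = 0.57, v̄ = (0.51+0.00)/2 = 0.255 → q = 1.7×0.57×0.255 = 0.2471 m³/s
Q = Σ q = 3.391 m³/s

3.39 m³/s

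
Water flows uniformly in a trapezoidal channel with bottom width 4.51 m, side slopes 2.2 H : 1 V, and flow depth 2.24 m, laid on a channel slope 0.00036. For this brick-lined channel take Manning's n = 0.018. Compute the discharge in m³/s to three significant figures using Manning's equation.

A = (b + z·y)·y = (4.51 + 2.2×2.24)×2.24 = 21.14 m²
P = b + 2y√(1+z²) = 4.51 + 2×2.24×√(1+2.2²) = 15.34 m
R = A/P = 21.14/15.34 = 1.378 m
Q = (1/n)·A·R^(2/3)·S^(1/2) = (1/0.018) × 21.14 × 1.378^(2/3) × 0.00036^(1/2) = 27.60 m³/s

27.6 m³/s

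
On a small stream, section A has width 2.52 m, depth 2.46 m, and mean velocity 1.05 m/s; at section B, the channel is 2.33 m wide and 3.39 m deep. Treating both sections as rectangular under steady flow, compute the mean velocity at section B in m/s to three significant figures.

Q = A₁V₁ = (2.52×2.46) × 1.05 = 6.509 m³/s
A₂ = 2.33 × 3.39 = 7.899 m²
V₂ = Q/A₂ = 6.509/7.899 = 0.8241 m/s

0.824 m/s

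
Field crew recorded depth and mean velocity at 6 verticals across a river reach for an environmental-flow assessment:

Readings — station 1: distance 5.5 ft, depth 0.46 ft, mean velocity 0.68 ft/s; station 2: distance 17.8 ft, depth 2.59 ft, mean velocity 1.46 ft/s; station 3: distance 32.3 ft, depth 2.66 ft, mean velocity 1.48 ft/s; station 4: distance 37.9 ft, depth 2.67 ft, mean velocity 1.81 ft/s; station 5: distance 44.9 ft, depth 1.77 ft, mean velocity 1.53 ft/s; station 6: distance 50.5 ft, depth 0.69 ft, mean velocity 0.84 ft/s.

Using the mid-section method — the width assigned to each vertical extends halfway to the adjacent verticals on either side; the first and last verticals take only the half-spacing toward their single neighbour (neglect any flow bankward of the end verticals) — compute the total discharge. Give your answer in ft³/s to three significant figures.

141 ft³/s

w_1 = (17.8 − 5.5)/2 = 6.15 ft; q_1 = 0.68 × 0.46 × 6.15 = 1.924 ft³/s
w_2 = (32.3 − 5.5)/2 = 13.4 ft; q_2 = 1.46 × 2.59 × 13.4 = 50.67 ft³/s
w_3 = (37.9 − 17.8)/2 = 10.05 ft; q_3 = 1.48 × 2.66 × 10.05 = 39.56 ft³/s
w_4 = (44.9 − 32.3)/2 = 6.3 ft; q_4 = 1.81 × 2.67 × 6.3 = 30.45 ft³/s
w_5 = (50.5 − 37.9)/2 = 6.3 ft; q_5 = 1.53 × 1.77 × 6.3 = 17.06 ft³/s
w_6 = (50.5 − 44.9)/2 = 2.8 ft; q_6 = 0.84 × 0.69 × 2.8 = 1.623 ft³/s
Q = Σ qᵢ = 141.3 ft³/s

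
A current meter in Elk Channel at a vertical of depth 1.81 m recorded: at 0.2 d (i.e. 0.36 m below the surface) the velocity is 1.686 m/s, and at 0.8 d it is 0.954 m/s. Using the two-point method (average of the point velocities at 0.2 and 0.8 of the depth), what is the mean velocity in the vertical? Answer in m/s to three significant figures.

v̄ = (1.686 + 0.954) / 2 = 1.320 m/s

1.32 m/s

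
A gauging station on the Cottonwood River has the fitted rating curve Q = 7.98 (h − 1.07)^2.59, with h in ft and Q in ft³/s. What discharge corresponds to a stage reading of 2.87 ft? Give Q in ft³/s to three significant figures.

Q = 7.98 × (2.87 − 1.07)^2.59 = 7.98 × 1.8^2.59 = 36.57 ft³/s

36.6 ft³/s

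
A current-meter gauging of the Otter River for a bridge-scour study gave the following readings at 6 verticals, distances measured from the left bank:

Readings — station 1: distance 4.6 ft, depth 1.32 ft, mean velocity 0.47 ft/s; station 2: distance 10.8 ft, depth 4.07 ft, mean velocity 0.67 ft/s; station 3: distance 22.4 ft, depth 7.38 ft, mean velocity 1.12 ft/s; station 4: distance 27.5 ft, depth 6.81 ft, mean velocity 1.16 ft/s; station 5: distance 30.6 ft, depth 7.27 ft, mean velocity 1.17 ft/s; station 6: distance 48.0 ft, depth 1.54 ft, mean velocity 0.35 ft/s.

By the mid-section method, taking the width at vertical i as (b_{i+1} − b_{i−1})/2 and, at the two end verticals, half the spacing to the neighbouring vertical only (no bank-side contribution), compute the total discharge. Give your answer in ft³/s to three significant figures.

w_1 = (10.8 − 4.6)/2 = 3.1 ft; q_1 = 0.47 × 1.32 × 3.1 = 1.923 ft³/s
w_2 = (22.4 − 4.6)/2 = 8.9 ft; q_2 = 0.67 × 4.07 × 8.9 = 24.27 ft³/s
w_3 = (27.5 − 10.8)/2 = 8.35 ft; q_3 = 1.12 × 7.38 × 8.35 = 69.02 ft³/s
w_4 = (30.6 − 22.4)/2 = 4.1 ft; q_4 = 1.16 × 6.81 × 4.1 = 32.39 ft³/s
w_5 = (48.0 − 27.5)/2 = 10.25 ft; q_5 = 1.17 × 7.27 × 10.25 = 87.19 ft³/s
w_6 = (48.0 − 30.6)/2 = 8.7 ft; q_6 = 0.35 × 1.54 × 8.7 = 4.689 ft³/s
Q = Σ qᵢ = 219.5 ft³/s

219 ft³/s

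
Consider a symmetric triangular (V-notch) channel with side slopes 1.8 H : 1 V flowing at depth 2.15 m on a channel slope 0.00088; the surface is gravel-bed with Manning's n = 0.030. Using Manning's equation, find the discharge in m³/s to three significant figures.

A = z·y² = 1.8×2.15² = 8.321 m²
P = 2y√(1+z²) = 2×2.15×√(1+1.8²) = 8.854 m
R = A/P = 8.321/8.854 = 0.9397 m
Q = (1/n)·A·R^(2/3)·S^(1/2) = (1/0.030) × 8.321 × 0.9397^(2/3) × 0.00088^(1/2) = 7.893 m³/s

7.89 m³/s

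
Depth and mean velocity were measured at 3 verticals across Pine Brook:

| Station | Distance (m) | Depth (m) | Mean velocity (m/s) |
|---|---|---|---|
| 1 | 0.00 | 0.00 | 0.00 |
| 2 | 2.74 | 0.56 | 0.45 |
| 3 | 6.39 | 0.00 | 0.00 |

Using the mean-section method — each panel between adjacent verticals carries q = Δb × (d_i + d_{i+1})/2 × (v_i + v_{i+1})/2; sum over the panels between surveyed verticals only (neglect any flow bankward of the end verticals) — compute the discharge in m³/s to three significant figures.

0.403 m³/s

Panel 1-2: Δb = 2.74 m, d̄ = (0.00+0.56)/2 = 0.28, v̄ = (0.00+0.45)/2 = 0.225 → q = 2.74×0.28×0.225 = 0.1726 m³/s
Panel 2-3: Δb = 3.65 m, d̄ = (0.56+0.00)/2 = 0.28, v̄ = (0.45+0.00)/2 = 0.225 → q = 3.65×0.28×0.225 = 0.2300 m³/s
Q = Σ q = 0.4026 m³/s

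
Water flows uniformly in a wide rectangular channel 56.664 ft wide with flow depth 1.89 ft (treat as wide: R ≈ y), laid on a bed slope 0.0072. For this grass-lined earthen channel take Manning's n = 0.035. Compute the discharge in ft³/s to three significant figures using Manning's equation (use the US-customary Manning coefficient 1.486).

A = b·y = 56.664 × 1.89 = 107.1 ft²
Wide channel: R ≈ y = 1.89 ft
Q = (1.486/n)·A·R^(2/3)·S^(1/2) = (1.486/0.035) × 107.1 × 1.890^(2/3) × 0.0072^(1/2) = 589.8 ft³/s

590 ft³/s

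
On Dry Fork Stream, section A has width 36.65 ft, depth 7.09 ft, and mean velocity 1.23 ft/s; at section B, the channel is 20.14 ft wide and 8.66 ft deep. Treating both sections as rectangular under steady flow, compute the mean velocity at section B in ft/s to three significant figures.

1.83 ft/s

Q = A₁V₁ = (36.65×7.09) × 1.23 = 319.6 ft³/s
A₂ = 20.14 × 8.66 = 174.4 ft²
V₂ = Q/A₂ = 319.6/174.4 = 1.833 ft/s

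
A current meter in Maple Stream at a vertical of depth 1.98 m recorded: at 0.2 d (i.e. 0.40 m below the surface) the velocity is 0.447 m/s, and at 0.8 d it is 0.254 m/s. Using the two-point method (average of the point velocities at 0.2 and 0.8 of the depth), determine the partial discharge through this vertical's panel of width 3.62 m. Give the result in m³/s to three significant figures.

2.51 m³/s

v̄ = (0.447 + 0.254) / 2 = 0.3505 m/s
q = v̄ × d × w = 0.3505 × 1.98 × 3.62 = 2.512 m³/s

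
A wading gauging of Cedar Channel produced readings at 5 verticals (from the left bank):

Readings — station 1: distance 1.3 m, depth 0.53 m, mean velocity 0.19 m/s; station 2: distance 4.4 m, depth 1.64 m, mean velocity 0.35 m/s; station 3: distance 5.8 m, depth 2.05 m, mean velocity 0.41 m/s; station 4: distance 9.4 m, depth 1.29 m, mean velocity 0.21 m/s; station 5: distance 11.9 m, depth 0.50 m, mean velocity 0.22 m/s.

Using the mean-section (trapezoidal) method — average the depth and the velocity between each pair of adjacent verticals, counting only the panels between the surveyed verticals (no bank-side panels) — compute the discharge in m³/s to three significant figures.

4.23 m³/s

Panel 1-2: Δb = 3.1 m, d̄ = (0.53+1.64)/2 = 1.085, v̄ = (0.19+0.35)/2 = 0.27 → q = 3.1×1.085×0.27 = 0.9081 m³/s
Panel 2-3: Δb = 1.4 m, d̄ = (1.64+2.05)/2 = 1.845, v̄ = (0.35+0.41)/2 = 0.38 → q = 1.4×1.845×0.38 = 0.9815 m³/s
Panel 3-4: Δb = 3.6 m, d̄ = (2.05+1.29)/2 = 1.67, v̄ = (0.41+0.21)/2 = 0.31 → q = 3.6×1.67×0.31 = 1.864 m³/s
Panel 4-5: Δb = 2.5 m, d̄ = (1.29+0.50)/2 = 0.895, v̄ = (0.21+0.22)/2 = 0.215 → q = 2.5×0.895×0.215 = 0.4811 m³/s
Q = Σ q = 4.234 m³/s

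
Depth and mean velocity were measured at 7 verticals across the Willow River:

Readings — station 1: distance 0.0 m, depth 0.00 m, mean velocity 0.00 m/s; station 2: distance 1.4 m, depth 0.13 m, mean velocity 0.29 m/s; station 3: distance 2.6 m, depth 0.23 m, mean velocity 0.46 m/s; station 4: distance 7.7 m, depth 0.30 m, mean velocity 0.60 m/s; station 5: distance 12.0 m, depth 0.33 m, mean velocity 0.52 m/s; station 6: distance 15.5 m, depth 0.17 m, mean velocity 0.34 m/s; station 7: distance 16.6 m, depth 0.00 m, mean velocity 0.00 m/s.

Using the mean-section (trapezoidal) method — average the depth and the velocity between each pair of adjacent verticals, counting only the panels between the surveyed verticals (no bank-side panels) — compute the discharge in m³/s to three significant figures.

1.96 m³/s

Panel 1-2: Δb = 1.4 m, d̄ = (0.00+0.13)/2 = 0.065, v̄ = (0.00+0.29)/2 = 0.145 → q = 1.4×0.065×0.145 = 0.01320 m³/s
Panel 2-3: Δb = 1.2 m, d̄ = (0.13+0.23)/2 = 0.18, v̄ = (0.29+0.46)/2 = 0.375 → q = 1.2×0.18×0.375 = 0.08100 m³/s
Panel 3-4: Δb = 5.1 m, d̄ = (0.23+0.30)/2 = 0.265, v̄ = (0.46+0.60)/2 = 0.53 → q = 5.1×0.265×0.53 = 0.7163 m³/s
Panel 4-5: Δb = 4.3 m, d̄ = (0.30+0.33)/2 = 0.315, v̄ = (0.60+0.52)/2 = 0.56 → q = 4.3×0.315×0.56 = 0.7585 m³/s
Panel 5-6: Δb = 3.5 m, d̄ = (0.33+0.17)/2 = 0.25, v̄ = (0.52+0.34)/2 = 0.43 → q = 3.5×0.25×0.43 = 0.3763 m³/s
Panel 6-7: Δb = 1.1 m, d̄ = (0.17+0.00)/2 = 0.085, v̄ = (0.34+0.00)/2 = 0.17 → q = 1.1×0.085×0.17 = 0.01590 m³/s
Q = Σ q = 1.961 m³/s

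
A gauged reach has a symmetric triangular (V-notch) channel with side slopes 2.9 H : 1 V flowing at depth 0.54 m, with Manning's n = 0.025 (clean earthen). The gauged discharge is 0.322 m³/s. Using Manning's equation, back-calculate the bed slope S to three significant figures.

A = z·y² = 2.9×0.54² = 0.8456 m²
P = 2y√(1+z²) = 2×0.54×√(1+2.9²) = 3.313 m
R = A/P = 0.8456/3.313 = 0.2553 m
S = (Q·n / (1·A·R^(2/3)))² = (0.322×0.025 / (1×0.8456×0.4024))² = 0.0005597

0.000560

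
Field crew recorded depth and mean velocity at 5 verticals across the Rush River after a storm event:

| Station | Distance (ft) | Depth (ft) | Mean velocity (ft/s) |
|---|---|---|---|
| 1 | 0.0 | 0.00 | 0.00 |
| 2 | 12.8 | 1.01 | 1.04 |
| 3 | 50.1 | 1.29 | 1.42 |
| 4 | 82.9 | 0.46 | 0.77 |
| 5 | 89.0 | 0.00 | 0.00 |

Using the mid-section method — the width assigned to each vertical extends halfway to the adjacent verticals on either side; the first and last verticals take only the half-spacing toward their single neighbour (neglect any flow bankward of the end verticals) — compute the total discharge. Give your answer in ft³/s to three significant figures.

97.4 ft³/s

w_2 = (50.1 − 0.0)/2 = 25.05 ft; q_2 = 1.04 × 1.01 × 25.05 = 26.31 ft³/s
w_3 = (82.9 − 12.8)/2 = 35.05 ft; q_3 = 1.42 × 1.29 × 35.05 = 64.20 ft³/s
w_4 = (89.0 − 50.1)/2 = 19.45 ft; q_4 = 0.77 × 0.46 × 19.45 = 6.889 ft³/s
Stations 1, 5 contribute zero (depth or velocity is 0).
Q = Σ qᵢ = 97.41 ft³/s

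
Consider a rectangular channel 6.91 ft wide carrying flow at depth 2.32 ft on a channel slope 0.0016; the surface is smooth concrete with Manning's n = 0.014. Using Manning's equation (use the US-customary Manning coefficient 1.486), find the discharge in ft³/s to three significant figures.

A = b·y = 6.91 × 2.32 = 16.03 ft²
P = b + 2y = 6.91 + 2×2.32 = 11.55 ft
R = A/P = 16.03/11.55 = 1.388 ft
Q = (1.486/n)·A·R^(2/3)·S^(1/2) = (1.486/0.014) × 16.03 × 1.388^(2/3) × 0.0016^(1/2) = 84.69 ft³/s

84.7 ft³/s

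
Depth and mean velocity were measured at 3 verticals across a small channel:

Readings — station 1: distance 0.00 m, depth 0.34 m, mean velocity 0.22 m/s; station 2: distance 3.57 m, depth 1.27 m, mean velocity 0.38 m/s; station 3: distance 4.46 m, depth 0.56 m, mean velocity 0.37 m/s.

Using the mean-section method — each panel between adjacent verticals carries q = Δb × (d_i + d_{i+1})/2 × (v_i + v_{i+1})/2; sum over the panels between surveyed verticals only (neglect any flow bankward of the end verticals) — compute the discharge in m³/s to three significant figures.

Panel 1-2: Δb = 3.57 m, d̄ = (0.34+1.27)/2 = 0.805, v̄ = (0.22+0.38)/2 = 0.3 → q = 3.57×0.805×0.3 = 0.8622 m³/s
Panel 2-3: Δb = 0.89 m, d̄ = (1.27+0.56)/2 = 0.915, v̄ = (0.38+0.37)/2 = 0.375 → q = 0.89×0.915×0.375 = 0.3054 m³/s
Q = Σ q = 1.168 m³/s

1.17 m³/s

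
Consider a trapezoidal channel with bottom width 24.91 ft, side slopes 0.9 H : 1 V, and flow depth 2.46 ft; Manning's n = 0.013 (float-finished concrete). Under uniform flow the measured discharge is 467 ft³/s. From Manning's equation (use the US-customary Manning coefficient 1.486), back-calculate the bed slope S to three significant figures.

0.00138

A = (b + z·y)·y = (24.91 + 0.9×2.46)×2.46 = 66.73 ft²
P = b + 2y√(1+z²) = 24.91 + 2×2.46×√(1+0.9²) = 31.53 ft
R = A/P = 66.73/31.53 = 2.116 ft
S = (Q·n / (1.486·A·R^(2/3)))² = (467×0.013 / (1.486×66.73×1.648))² = 0.001380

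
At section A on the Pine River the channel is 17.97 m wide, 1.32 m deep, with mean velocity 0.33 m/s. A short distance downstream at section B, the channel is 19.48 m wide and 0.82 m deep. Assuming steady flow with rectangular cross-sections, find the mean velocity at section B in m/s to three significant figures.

0.490 m/s

Q = A₁V₁ = (17.97×1.32) × 0.33 = 7.828 m³/s
A₂ = 19.48 × 0.82 = 15.97 m²
V₂ = Q/A₂ = 7.828/15.97 = 0.4900 m/s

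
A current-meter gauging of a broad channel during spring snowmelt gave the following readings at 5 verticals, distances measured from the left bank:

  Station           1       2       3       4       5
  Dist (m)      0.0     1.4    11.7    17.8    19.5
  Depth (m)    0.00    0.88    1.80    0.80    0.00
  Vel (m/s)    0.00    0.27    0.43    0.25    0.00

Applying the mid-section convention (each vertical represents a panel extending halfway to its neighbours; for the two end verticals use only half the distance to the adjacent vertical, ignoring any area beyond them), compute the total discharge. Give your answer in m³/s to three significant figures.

w_2 = (11.7 − 0.0)/2 = 5.85 m; q_2 = 0.27 × 0.88 × 5.85 = 1.390 m³/s
w_3 = (17.8 − 1.4)/2 = 8.2 m; q_3 = 0.43 × 1.80 × 8.2 = 6.347 m³/s
w_4 = (19.5 − 11.7)/2 = 3.9 m; q_4 = 0.25 × 0.80 × 3.9 = 0.7800 m³/s
Stations 1, 5 contribute zero (depth or velocity is 0).
Q = Σ qᵢ = 8.517 m³/s

8.52 m³/s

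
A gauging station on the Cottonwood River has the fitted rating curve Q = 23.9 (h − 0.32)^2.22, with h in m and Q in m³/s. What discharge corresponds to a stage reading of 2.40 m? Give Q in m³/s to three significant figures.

Q = 23.9 × (2.40 − 0.32)^2.22 = 23.9 × 2.08^2.22 = 121.5 m³/s

121 m³/s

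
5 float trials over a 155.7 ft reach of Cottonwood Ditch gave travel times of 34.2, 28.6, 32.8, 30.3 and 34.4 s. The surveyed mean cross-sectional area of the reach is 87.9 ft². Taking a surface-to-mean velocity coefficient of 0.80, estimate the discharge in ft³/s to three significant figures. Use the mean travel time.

342 ft³/s

t̄ = (34.2 + 28.6 + 32.8 + 30.3 + 34.4) / 5 = 32.06 s
v_surface = L / t̄ = 155.7 / 32.06 = 4.857 ft/s
v_mean = 0.80 × 4.857 = 3.885 ft/s
Q = A × v_mean = 87.9 × 3.885 = 341.5 ft³/s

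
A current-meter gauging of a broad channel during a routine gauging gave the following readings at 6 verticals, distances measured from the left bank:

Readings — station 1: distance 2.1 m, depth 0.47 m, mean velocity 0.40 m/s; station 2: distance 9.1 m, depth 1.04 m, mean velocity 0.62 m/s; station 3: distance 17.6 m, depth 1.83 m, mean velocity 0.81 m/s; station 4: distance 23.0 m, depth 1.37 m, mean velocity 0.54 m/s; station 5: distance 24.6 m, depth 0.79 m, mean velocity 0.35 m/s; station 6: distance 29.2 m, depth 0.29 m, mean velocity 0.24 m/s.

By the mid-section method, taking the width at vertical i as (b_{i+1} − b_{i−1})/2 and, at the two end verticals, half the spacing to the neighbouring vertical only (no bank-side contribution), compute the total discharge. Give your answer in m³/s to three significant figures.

w_1 = (9.1 − 2.1)/2 = 3.5 m; q_1 = 0.40 × 0.47 × 3.5 = 0.6580 m³/s
w_2 = (17.6 − 2.1)/2 = 7.75 m; q_2 = 0.62 × 1.04 × 7.75 = 4.997 m³/s
w_3 = (23.0 − 9.1)/2 = 6.95 m; q_3 = 0.81 × 1.83 × 6.95 = 10.30 m³/s
w_4 = (24.6 − 17.6)/2 = 3.5 m; q_4 = 0.54 × 1.37 × 3.5 = 2.589 m³/s
w_5 = (29.2 − 23.0)/2 = 3.1 m; q_5 = 0.35 × 0.79 × 3.1 = 0.8572 m³/s
w_6 = (29.2 − 24.6)/2 = 2.3 m; q_6 = 0.24 × 0.29 × 2.3 = 0.1601 m³/s
Q = Σ qᵢ = 19.56 m³/s

19.6 m³/s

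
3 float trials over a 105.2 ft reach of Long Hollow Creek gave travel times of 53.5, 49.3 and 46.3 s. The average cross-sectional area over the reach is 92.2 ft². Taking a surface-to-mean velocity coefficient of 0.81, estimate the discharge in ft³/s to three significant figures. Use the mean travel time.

158 ft³/s

t̄ = (53.5 + 49.3 + 46.3) / 3 = 49.7 s
v_surface = L / t̄ = 105.2 / 49.7 = 2.117 ft/s
v_mean = 0.81 × 2.117 = 1.715 ft/s
Q = A × v_mean = 92.2 × 1.715 = 158.1 ft³/s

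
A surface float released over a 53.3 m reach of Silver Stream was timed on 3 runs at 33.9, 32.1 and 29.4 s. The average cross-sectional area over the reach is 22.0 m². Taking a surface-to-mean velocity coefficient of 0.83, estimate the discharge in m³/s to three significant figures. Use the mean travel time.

t̄ = (33.9 + 32.1 + 29.4) / 3 = 31.8 s
v_surface = L / t̄ = 53.3 / 31.8 = 1.676 m/s
v_mean = 0.83 × 1.676 = 1.391 m/s
Q = A × v_mean = 22.0 × 1.391 = 30.61 m³/s

30.6 m³/s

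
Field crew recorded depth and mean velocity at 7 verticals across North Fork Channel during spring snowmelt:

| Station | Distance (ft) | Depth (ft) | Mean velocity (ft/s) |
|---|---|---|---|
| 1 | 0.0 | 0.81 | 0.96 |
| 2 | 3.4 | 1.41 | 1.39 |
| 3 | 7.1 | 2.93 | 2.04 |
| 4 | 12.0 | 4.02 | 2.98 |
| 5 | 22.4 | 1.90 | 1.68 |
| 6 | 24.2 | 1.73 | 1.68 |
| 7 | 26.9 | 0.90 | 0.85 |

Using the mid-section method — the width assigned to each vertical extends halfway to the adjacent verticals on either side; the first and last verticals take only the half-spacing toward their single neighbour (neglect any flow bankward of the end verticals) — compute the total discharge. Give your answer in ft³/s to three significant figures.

w_1 = (3.4 − 0.0)/2 = 1.7 ft; q_1 = 0.96 × 0.81 × 1.7 = 1.322 ft³/s
w_2 = (7.1 − 0.0)/2 = 3.55 ft; q_2 = 1.39 × 1.41 × 3.55 = 6.958 ft³/s
w_3 = (12.0 − 3.4)/2 = 4.3 ft; q_3 = 2.04 × 2.93 × 4.3 = 25.70 ft³/s
w_4 = (22.4 − 7.1)/2 = 7.65 ft; q_4 = 2.98 × 4.02 × 7.65 = 91.64 ft³/s
w_5 = (24.2 − 12.0)/2 = 6.1 ft; q_5 = 1.68 × 1.90 × 6.1 = 19.47 ft³/s
w_6 = (26.9 − 22.4)/2 = 2.25 ft; q_6 = 1.68 × 1.73 × 2.25 = 6.539 ft³/s
w_7 = (26.9 − 24.2)/2 = 1.35 ft; q_7 = 0.85 × 0.90 × 1.35 = 1.033 ft³/s
Q = Σ qᵢ = 152.7 ft³/s

153 ft³/s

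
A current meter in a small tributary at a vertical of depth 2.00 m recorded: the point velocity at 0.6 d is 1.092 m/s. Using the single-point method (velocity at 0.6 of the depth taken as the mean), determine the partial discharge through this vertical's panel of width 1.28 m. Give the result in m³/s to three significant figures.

2.80 m³/s

v̄ = v₀.₆ = 1.092 m/s
q = v̄ × d × w = 1.092 × 2.00 × 1.28 = 2.796 m³/s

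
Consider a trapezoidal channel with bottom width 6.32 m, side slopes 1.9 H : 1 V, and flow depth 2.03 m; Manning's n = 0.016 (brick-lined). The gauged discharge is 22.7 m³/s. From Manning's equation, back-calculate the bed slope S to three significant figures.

A = (b + z·y)·y = (6.32 + 1.9×2.03)×2.03 = 20.66 m²
P = b + 2y√(1+z²) = 6.32 + 2×2.03×√(1+1.9²) = 15.04 m
R = A/P = 20.66/15.04 = 1.374 m
S = (Q·n / (1·A·R^(2/3)))² = (22.7×0.016 / (1×20.66×1.236))² = 0.0002024

0.000202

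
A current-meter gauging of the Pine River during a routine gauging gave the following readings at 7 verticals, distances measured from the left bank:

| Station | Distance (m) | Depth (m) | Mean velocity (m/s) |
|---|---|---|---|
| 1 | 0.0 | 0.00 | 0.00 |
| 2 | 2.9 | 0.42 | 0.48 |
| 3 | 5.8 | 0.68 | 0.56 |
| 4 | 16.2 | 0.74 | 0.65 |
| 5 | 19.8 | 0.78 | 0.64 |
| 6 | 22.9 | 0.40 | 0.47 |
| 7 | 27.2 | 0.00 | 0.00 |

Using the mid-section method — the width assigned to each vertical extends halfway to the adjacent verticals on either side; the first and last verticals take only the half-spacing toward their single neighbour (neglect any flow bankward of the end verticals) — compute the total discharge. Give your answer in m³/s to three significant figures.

w_2 = (5.8 − 0.0)/2 = 2.9 m; q_2 = 0.48 × 0.42 × 2.9 = 0.5846 m³/s
w_3 = (16.2 − 2.9)/2 = 6.65 m; q_3 = 0.56 × 0.68 × 6.65 = 2.532 m³/s
w_4 = (19.8 − 5.8)/2 = 7 m; q_4 = 0.65 × 0.74 × 7 = 3.367 m³/s
w_5 = (22.9 − 16.2)/2 = 3.35 m; q_5 = 0.64 × 0.78 × 3.35 = 1.672 m³/s
w_6 = (27.2 − 19.8)/2 = 3.7 m; q_6 = 0.47 × 0.40 × 3.7 = 0.6956 m³/s
Stations 1, 7 contribute zero (depth or velocity is 0).
Q = Σ qᵢ = 8.852 m³/s

8.85 m³/s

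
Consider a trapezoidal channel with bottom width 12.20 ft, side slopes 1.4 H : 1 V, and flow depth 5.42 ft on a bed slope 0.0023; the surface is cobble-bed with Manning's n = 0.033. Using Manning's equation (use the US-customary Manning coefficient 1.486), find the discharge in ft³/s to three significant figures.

A = (b + z·y)·y = (12.20 + 1.4×5.42)×5.42 = 107.3 ft²
P = b + 2y√(1+z²) = 12.20 + 2×5.42×√(1+1.4²) = 30.85 ft
R = A/P = 107.3/30.85 = 3.477 ft
Q = (1.486/n)·A·R^(2/3)·S^(1/2) = (1.486/0.033) × 107.3 × 3.477^(2/3) × 0.0023^(1/2) = 531.5 ft³/s

532 ft³/s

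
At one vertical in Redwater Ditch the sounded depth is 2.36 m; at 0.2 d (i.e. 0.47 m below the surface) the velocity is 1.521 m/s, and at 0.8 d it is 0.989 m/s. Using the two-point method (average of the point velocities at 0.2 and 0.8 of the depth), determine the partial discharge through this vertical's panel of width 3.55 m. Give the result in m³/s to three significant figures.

10.5 m³/s

v̄ = (1.521 + 0.989) / 2 = 1.255 m/s
q = v̄ × d × w = 1.255 × 2.36 × 3.55 = 10.51 m³/s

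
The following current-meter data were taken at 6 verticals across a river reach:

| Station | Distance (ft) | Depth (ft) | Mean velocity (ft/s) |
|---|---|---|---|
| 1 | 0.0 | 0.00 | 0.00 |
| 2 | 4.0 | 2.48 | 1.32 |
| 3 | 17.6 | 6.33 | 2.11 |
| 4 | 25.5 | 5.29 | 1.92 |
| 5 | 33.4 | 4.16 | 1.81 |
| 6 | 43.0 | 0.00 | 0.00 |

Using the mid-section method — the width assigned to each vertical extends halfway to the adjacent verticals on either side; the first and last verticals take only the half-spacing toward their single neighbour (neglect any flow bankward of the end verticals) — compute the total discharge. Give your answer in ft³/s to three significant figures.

w_2 = (17.6 − 0.0)/2 = 8.8 ft; q_2 = 1.32 × 2.48 × 8.8 = 28.81 ft³/s
w_3 = (25.5 − 4.0)/2 = 10.75 ft; q_3 = 2.11 × 6.33 × 10.75 = 143.6 ft³/s
w_4 = (33.4 − 17.6)/2 = 7.9 ft; q_4 = 1.92 × 5.29 × 7.9 = 80.24 ft³/s
w_5 = (43.0 − 25.5)/2 = 8.75 ft; q_5 = 1.81 × 4.16 × 8.75 = 65.88 ft³/s
Stations 1, 6 contribute zero (depth or velocity is 0).
Q = Σ qᵢ = 318.5 ft³/s

319 ft³/s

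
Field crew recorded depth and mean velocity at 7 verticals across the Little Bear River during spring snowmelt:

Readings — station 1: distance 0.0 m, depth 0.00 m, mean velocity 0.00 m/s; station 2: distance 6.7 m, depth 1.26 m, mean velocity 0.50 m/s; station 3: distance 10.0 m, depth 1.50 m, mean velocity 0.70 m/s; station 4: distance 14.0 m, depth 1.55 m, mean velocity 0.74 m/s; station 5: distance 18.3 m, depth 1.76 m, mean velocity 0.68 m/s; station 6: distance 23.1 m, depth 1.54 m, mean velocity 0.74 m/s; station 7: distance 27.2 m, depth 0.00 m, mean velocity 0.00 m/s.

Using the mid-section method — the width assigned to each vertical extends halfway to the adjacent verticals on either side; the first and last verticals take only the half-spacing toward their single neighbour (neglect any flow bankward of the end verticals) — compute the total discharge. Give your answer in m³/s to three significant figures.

w_2 = (10.0 − 0.0)/2 = 5 m; q_2 = 0.50 × 1.26 × 5 = 3.150 m³/s
w_3 = (14.0 − 6.7)/2 = 3.65 m; q_3 = 0.70 × 1.50 × 3.65 = 3.833 m³/s
w_4 = (18.3 − 10.0)/2 = 4.15 m; q_4 = 0.74 × 1.55 × 4.15 = 4.760 m³/s
w_5 = (23.1 − 14.0)/2 = 4.55 m; q_5 = 0.68 × 1.76 × 4.55 = 5.445 m³/s
w_6 = (27.2 − 18.3)/2 = 4.45 m; q_6 = 0.74 × 1.54 × 4.45 = 5.071 m³/s
Stations 1, 7 contribute zero (depth or velocity is 0).
Q = Σ qᵢ = 22.26 m³/s

22.3 m³/s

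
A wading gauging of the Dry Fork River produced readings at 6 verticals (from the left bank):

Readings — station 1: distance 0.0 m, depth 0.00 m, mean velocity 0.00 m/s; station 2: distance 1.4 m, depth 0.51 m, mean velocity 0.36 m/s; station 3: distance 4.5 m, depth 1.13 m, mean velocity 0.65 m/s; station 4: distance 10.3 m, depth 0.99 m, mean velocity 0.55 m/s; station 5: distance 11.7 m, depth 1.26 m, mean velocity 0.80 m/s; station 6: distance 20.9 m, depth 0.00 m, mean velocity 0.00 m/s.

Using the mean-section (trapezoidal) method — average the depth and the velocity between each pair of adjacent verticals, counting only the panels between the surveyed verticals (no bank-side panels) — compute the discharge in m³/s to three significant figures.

Panel 1-2: Δb = 1.4 m, d̄ = (0.00+0.51)/2 = 0.255, v̄ = (0.00+0.36)/2 = 0.18 → q = 1.4×0.255×0.18 = 0.06426 m³/s
Panel 2-3: Δb = 3.1 m, d̄ = (0.51+1.13)/2 = 0.82, v̄ = (0.36+0.65)/2 = 0.505 → q = 3.1×0.82×0.505 = 1.284 m³/s
Panel 3-4: Δb = 5.8 m, d̄ = (1.13+0.99)/2 = 1.06, v̄ = (0.65+0.55)/2 = 0.6 → q = 5.8×1.06×0.6 = 3.689 m³/s
Panel 4-5: Δb = 1.4 m, d̄ = (0.99+1.26)/2 = 1.125, v̄ = (0.55+0.80)/2 = 0.675 → q = 1.4×1.125×0.675 = 1.063 m³/s
Panel 5-6: Δb = 9.2 m, d̄ = (1.26+0.00)/2 = 0.63, v̄ = (0.80+0.00)/2 = 0.4 → q = 9.2×0.63×0.4 = 2.318 m³/s
Q = Σ q = 8.418 m³/s

8.42 m³/s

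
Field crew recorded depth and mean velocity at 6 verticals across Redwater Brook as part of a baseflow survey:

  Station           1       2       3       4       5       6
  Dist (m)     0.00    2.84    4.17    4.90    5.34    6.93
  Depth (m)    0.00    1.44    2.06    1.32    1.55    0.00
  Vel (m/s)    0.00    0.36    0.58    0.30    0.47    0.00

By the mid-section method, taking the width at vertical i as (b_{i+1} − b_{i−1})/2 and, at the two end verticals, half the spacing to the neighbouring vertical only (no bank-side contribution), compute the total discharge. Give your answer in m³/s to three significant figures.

3.28 m³/s

w_2 = (4.17 − 0.00)/2 = 2.085 m; q_2 = 0.36 × 1.44 × 2.085 = 1.081 m³/s
w_3 = (4.90 − 2.84)/2 = 1.03 m; q_3 = 0.58 × 2.06 × 1.03 = 1.231 m³/s
w_4 = (5.34 − 4.17)/2 = 0.585 m; q_4 = 0.30 × 1.32 × 0.585 = 0.2317 m³/s
w_5 = (6.93 − 4.90)/2 = 1.015 m; q_5 = 0.47 × 1.55 × 1.015 = 0.7394 m³/s
Stations 1, 6 contribute zero (depth or velocity is 0).
Q = Σ qᵢ = 3.283 m³/s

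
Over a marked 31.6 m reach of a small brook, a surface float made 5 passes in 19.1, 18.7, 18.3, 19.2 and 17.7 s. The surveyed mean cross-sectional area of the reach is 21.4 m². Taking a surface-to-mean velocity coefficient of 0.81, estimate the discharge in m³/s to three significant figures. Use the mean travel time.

29.4 m³/s

t̄ = (19.1 + 18.7 + 18.3 + 19.2 + 17.7) / 5 = 18.6 s
v_surface = L / t̄ = 31.6 / 18.6 = 1.699 m/s
v_mean = 0.81 × 1.699 = 1.376 m/s
Q = A × v_mean = 21.4 × 1.376 = 29.45 m³/s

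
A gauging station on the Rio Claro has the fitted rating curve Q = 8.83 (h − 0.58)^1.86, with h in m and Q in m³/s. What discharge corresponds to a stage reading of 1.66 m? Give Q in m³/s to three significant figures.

10.2 m³/s

Q = 8.83 × (1.66 − 0.58)^1.86 = 8.83 × 1.08^1.86 = 10.19 m³/s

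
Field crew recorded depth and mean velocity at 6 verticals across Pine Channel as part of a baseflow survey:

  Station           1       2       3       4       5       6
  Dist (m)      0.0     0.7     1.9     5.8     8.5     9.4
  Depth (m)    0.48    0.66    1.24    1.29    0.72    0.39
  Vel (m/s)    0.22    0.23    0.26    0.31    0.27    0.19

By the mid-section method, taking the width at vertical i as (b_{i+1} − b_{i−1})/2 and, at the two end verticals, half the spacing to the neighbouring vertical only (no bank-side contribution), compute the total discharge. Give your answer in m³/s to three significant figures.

w_1 = (0.7 − 0.0)/2 = 0.35 m; q_1 = 0.22 × 0.48 × 0.35 = 0.03696 m³/s
w_2 = (1.9 − 0.0)/2 = 0.95 m; q_2 = 0.23 × 0.66 × 0.95 = 0.1442 m³/s
w_3 = (5.8 − 0.7)/2 = 2.55 m; q_3 = 0.26 × 1.24 × 2.55 = 0.8221 m³/s
w_4 = (8.5 − 1.9)/2 = 3.3 m; q_4 = 0.31 × 1.29 × 3.3 = 1.320 m³/s
w_5 = (9.4 − 5.8)/2 = 1.8 m; q_5 = 0.27 × 0.72 × 1.8 = 0.3499 m³/s
w_6 = (9.4 − 8.5)/2 = 0.45 m; q_6 = 0.19 × 0.39 × 0.45 = 0.03335 m³/s
Q = Σ qᵢ = 2.706 m³/s

2.71 m³/s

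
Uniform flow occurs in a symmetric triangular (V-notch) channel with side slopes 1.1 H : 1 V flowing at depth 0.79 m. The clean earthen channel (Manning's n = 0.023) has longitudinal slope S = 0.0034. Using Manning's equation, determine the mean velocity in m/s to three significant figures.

1.12 m/s

A = z·y² = 1.1×0.79² = 0.6865 m²
P = 2y√(1+z²) = 2×0.79×√(1+1.1²) = 2.349 m
R = A/P = 0.6865/2.349 = 0.2923 m
Q = (1/n)·A·R^(2/3)·S^(1/2) = (1/0.023) × 0.6865 × 0.2923^(2/3) × 0.0034^(1/2) = 0.7665 m³/s
V = Q/A = 0.7665/0.6865 = 1.117 m/s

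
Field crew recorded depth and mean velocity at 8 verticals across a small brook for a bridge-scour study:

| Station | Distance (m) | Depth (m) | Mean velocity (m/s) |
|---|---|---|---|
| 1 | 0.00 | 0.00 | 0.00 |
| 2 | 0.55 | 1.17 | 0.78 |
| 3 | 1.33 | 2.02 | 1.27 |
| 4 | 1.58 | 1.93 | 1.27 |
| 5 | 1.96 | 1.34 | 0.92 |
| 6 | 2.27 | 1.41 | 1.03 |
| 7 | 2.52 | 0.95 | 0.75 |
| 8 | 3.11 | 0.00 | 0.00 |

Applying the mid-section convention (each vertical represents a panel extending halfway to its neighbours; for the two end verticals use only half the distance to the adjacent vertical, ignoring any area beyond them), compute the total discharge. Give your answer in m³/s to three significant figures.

w_2 = (1.33 − 0.00)/2 = 0.665 m; q_2 = 0.78 × 1.17 × 0.665 = 0.6069 m³/s
w_3 = (1.58 − 0.55)/2 = 0.515 m; q_3 = 1.27 × 2.02 × 0.515 = 1.321 m³/s
w_4 = (1.96 − 1.33)/2 = 0.315 m; q_4 = 1.27 × 1.93 × 0.315 = 0.7721 m³/s
w_5 = (2.27 − 1.58)/2 = 0.345 m; q_5 = 0.92 × 1.34 × 0.345 = 0.4253 m³/s
w_6 = (2.52 − 1.96)/2 = 0.28 m; q_6 = 1.03 × 1.41 × 0.28 = 0.4066 m³/s
w_7 = (3.11 − 2.27)/2 = 0.42 m; q_7 = 0.75 × 0.95 × 0.42 = 0.2993 m³/s
Stations 1, 8 contribute zero (depth or velocity is 0).
Q = Σ qᵢ = 3.831 m³/s

3.83 m³/s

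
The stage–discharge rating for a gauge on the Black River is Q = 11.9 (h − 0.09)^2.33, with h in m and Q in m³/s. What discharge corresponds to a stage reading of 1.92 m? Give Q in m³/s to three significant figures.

Q = 11.9 × (1.92 − 0.09)^2.33 = 11.9 × 1.83^2.33 = 48.65 m³/s

48.6 m³/s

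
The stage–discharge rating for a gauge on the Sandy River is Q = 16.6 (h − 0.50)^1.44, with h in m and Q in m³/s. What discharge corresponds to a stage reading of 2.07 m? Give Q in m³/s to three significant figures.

31.8 m³/s

Q = 16.6 × (2.07 − 0.50)^1.44 = 16.6 × 1.57^1.44 = 31.78 m³/s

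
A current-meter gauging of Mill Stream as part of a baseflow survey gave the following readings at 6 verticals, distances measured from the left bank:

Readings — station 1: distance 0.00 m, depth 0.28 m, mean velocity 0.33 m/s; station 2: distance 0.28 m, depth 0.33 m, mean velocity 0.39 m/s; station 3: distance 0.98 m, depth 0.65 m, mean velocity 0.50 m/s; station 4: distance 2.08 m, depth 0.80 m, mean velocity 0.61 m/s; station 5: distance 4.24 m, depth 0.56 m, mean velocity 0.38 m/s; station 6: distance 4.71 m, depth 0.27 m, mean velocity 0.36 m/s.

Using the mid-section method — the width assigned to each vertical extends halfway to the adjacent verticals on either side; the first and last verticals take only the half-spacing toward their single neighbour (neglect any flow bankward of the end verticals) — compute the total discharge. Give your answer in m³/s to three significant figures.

w_1 = (0.28 − 0.00)/2 = 0.14 m; q_1 = 0.33 × 0.28 × 0.14 = 0.01294 m³/s
w_2 = (0.98 − 0.00)/2 = 0.49 m; q_2 = 0.39 × 0.33 × 0.49 = 0.06306 m³/s
w_3 = (2.08 − 0.28)/2 = 0.9 m; q_3 = 0.50 × 0.65 × 0.9 = 0.2925 m³/s
w_4 = (4.24 − 0.98)/2 = 1.63 m; q_4 = 0.61 × 0.80 × 1.63 = 0.7954 m³/s
w_5 = (4.71 − 2.08)/2 = 1.315 m; q_5 = 0.38 × 0.56 × 1.315 = 0.2798 m³/s
w_6 = (4.71 − 4.24)/2 = 0.235 m; q_6 = 0.36 × 0.27 × 0.235 = 0.02284 m³/s
Q = Σ qᵢ = 1.467 m³/s

1.47 m³/s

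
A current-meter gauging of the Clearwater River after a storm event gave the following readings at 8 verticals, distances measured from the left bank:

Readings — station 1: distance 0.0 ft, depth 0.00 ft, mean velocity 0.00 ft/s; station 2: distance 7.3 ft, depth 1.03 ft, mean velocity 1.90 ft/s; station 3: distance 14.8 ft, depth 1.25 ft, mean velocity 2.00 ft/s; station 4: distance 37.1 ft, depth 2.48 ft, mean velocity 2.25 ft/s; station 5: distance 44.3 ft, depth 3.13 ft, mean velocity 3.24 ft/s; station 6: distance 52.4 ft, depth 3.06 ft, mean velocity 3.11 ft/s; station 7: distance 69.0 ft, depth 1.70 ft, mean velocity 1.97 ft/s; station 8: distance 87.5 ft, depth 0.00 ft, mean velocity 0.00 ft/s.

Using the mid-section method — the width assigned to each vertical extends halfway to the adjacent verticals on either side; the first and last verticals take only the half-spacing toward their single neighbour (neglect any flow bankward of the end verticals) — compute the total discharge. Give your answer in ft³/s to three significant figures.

w_2 = (14.8 − 0.0)/2 = 7.4 ft; q_2 = 1.90 × 1.03 × 7.4 = 14.48 ft³/s
w_3 = (37.1 − 7.3)/2 = 14.9 ft; q_3 = 2.00 × 1.25 × 14.9 = 37.25 ft³/s
w_4 = (44.3 − 14.8)/2 = 14.75 ft; q_4 = 2.25 × 2.48 × 14.75 = 82.31 ft³/s
w_5 = (52.4 − 37.1)/2 = 7.65 ft; q_5 = 3.24 × 3.13 × 7.65 = 77.58 ft³/s
w_6 = (69.0 − 44.3)/2 = 12.35 ft; q_6 = 3.11 × 3.06 × 12.35 = 117.5 ft³/s
w_7 = (87.5 − 52.4)/2 = 17.55 ft; q_7 = 1.97 × 1.70 × 17.55 = 58.77 ft³/s
Stations 1, 8 contribute zero (depth or velocity is 0).
Q = Σ qᵢ = 387.9 ft³/s

388 ft³/s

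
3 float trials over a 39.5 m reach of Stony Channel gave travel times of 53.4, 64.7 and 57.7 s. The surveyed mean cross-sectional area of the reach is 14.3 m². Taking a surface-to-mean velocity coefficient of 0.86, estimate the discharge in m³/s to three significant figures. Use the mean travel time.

8.29 m³/s

t̄ = (53.4 + 64.7 + 57.7) / 3 = 58.6 s
v_surface = L / t̄ = 39.5 / 58.6 = 0.6741 m/s
v_mean = 0.86 × 0.6741 = 0.5797 m/s
Q = A × v_mean = 14.3 × 0.5797 = 8.290 m³/s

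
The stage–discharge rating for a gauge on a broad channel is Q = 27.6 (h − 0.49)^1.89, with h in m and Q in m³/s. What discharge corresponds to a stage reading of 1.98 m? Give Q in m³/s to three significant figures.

58.6 m³/s

Q = 27.6 × (1.98 − 0.49)^1.89 = 27.6 × 1.49^1.89 = 58.65 m³/s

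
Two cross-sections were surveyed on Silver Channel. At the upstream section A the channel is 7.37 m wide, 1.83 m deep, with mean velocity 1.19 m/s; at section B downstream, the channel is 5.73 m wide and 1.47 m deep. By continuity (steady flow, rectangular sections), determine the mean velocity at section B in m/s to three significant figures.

Q = A₁V₁ = (7.37×1.83) × 1.19 = 16.05 m³/s
A₂ = 5.73 × 1.47 = 8.423 m²
V₂ = Q/A₂ = 16.05/8.423 = 1.905 m/s

1.91 m/s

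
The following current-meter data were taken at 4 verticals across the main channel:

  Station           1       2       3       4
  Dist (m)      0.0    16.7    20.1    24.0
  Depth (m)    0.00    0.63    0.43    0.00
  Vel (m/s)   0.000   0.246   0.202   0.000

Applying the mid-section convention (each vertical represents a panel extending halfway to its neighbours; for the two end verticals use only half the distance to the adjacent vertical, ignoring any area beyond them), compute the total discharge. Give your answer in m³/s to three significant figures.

1.87 m³/s

w_2 = (20.1 − 0.0)/2 = 10.05 m; q_2 = 0.246 × 0.63 × 10.05 = 1.558 m³/s
w_3 = (24.0 − 16.7)/2 = 3.65 m; q_3 = 0.202 × 0.43 × 3.65 = 0.3170 m³/s
Stations 1, 4 contribute zero (depth or velocity is 0).
Q = Σ qᵢ = 1.875 m³/s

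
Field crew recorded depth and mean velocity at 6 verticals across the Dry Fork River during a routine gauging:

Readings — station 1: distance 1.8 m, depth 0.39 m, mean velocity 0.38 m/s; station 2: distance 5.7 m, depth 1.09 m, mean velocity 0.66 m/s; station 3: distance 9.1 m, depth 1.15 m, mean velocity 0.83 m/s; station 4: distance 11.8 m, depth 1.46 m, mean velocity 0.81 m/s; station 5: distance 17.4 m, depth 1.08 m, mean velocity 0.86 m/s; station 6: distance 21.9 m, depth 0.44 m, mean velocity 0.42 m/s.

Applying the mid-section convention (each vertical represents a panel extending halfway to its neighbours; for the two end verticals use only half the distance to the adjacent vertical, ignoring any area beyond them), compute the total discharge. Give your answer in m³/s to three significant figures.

w_1 = (5.7 − 1.8)/2 = 1.95 m; q_1 = 0.38 × 0.39 × 1.95 = 0.2890 m³/s
w_2 = (9.1 − 1.8)/2 = 3.65 m; q_2 = 0.66 × 1.09 × 3.65 = 2.626 m³/s
w_3 = (11.8 − 5.7)/2 = 3.05 m; q_3 = 0.83 × 1.15 × 3.05 = 2.911 m³/s
w_4 = (17.4 − 9.1)/2 = 4.15 m; q_4 = 0.81 × 1.46 × 4.15 = 4.908 m³/s
w_5 = (21.9 − 11.8)/2 = 5.05 m; q_5 = 0.86 × 1.08 × 5.05 = 4.690 m³/s
w_6 = (21.9 − 17.4)/2 = 2.25 m; q_6 = 0.42 × 0.44 × 2.25 = 0.4158 m³/s
Q = Σ qᵢ = 15.84 m³/s

15.8 m³/s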